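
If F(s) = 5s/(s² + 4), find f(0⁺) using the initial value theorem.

f(0⁺) = lim_{s→∞} s·5s/(s² + 4) = lim_{s→∞} 5s²/(s² + 4) = 5

Final answer: 5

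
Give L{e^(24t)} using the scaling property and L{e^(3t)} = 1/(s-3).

Using L{f(at)} = (1/a)F(s/a) with a=8 and f(t) = e^(3t): L{e^(24t)} = (1/8) · 1/((s/8)-3) = (1/8) · 8/(s-24) = 1/(s-24)

Final answer: 1/(s-24)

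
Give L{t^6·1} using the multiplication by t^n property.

L{1} = 1/s. d^1/ds^1[1/s] = -1/s². d^2/ds^2[1/s] = 2/s^3. d^3/ds^3[1/s] = -6/s^4. d^4/ds^4[1/s] = 24/s^5. d^5/ds^5[1/s] = -120/s^6. d^6/ds^6[1/s] = 720/s^7. So L{t^6} = (-1)^{6}·720/s^7 = 720/s^7

Final answer: 720/s^7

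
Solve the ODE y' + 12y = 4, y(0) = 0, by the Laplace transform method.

sY + 12Y = 4/s. Y = 4/(s(s+12)). Partial fractions: Y = 1/3/s - 1/3/(s+12)

Final answer: y(t) = 1/3(1 - e^(-12t))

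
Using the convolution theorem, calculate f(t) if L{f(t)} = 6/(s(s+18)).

6/(s(s+18)) = (6/s)·(1/(s+18)) = L{6}·L{e^(-18t)}. By convolution, f(t) = 6*e^(-18t) = ∫₀ᵗ 6·e^(-18τ) dτ = 6·(1 - e^(-18t))/18

Final answer: 6·(1 - e^(-18t))/18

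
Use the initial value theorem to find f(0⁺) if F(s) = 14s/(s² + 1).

f(0⁺) = lim_{s→∞} s·14s/(s² + 1) = lim_{s→∞} 14s²/(s² + 1) = 14

Final answer: 14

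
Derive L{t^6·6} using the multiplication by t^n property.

L{6} = 6/s. d^1/ds^1[1/s] = -1/s². d^2/ds^2[1/s] = 2/s^3. d^3/ds^3[1/s] = -6/s^4. d^4/ds^4[1/s] = 24/s^5. d^5/ds^5[1/s] = -120/s^6. d^6/ds^6[1/s] = 720/s^7. So L{t^6} = (-1)^{6}·720/s^7 = 720/s^7. Then L{t^6·6} = 6·720/s^7 = 4320/s^7

Final answer: 4320/s^7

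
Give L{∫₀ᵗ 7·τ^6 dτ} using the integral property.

L{∫₀ᵗ f(τ)dτ} = F(s)/s with f(t) = 7t^6. F(s) = 5040/s^7, so L{∫₀ᵗ 7·τ^6 dτ} = (5040/s^7)/s = 5040/s^8. (Check: ∫₀ᵗ 7·τ^6 dτ = 7t^7/7.)

Final answer: 5040/s^8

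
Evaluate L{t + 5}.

L{t + 5} = L{t} + 5·L{1} = 1/s² + 5/s

Final answer: 1/s² + 5/s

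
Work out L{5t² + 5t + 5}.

L{5t² + 5t + 5} = 5·2/s³ + 5/s² + 5/s = 10/s³ + 5/s² + 5/s

Final answer: 10/s³ + 5/s² + 5/s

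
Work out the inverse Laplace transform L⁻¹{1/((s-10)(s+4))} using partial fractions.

Decompose: A/(s-10) + B/(s+4). A = 1/14, B = -1/14. f(t) = (e^(10t) - e^(-4t))/14

Final answer: (e^(10t) - e^(-4t))/14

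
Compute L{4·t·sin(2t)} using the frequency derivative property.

L{sin(2t)} = 2/(s² + 4). By L{t·f(t)} = -F'(s): -d/ds[2/(s² + 4)] = -(2)·(-2s)/(s² + 4)² = 4s/(s² + 4)². Then L{4·t·sin(2t)} = 4·4s/(s² + 4)² = 16s/(s² + 4)²

Final answer: 16s/(s² + 4)²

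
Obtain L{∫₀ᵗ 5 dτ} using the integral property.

L{∫₀ᵗ f(τ)dτ} = F(s)/s with f(t) = 5. F(s) = 5/s, so L{∫₀ᵗ 5 dτ} = (5/s)/s = 5/s². (Check: ∫₀ᵗ 5 dτ = 5t.)

Final answer: 5/s²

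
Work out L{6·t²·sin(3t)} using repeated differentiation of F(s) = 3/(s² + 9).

F(s) = 3/(s² + 9). F'(s) = -6s/(s² + 9)². F''(s) = -6(9 - 3s²)/(s² + 9)³ = (18s² - 54)/(s² + 9)³. So L{t²·sin(3t)} = (-1)² F''(s) = (18s² - 54)/(s² + 9)³. Then L{6·t²·sin(3t)} = 6·(18s² - 54)/(s² + 9)³ = (108s² - 324)/(s² + 9)³

Final answer: (108s² - 324)/(s² + 9)³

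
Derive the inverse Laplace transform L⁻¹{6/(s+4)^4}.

L⁻¹{n!/(s-a)^(n+1)} = t^n·e^(at) with n=3, a=-4. So L⁻¹{6/(s+4)^4} = t^3·e^(-4t)

Final answer: t^3·e^(-4t)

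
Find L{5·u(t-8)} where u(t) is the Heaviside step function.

L{u(t-a)} = e^(-as)/s. Here a=8, so L{u(t-8)} = e^(-8s)/s, and L{5·u(t-8)} = 5·e^(-8s)/s

Final answer: 5·e^(-8s)/s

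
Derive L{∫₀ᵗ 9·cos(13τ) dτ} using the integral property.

L{∫₀ᵗ f(τ)dτ} = F(s)/s with F(s) = 9s/(s² + 169), so the result is (9s/(s² + 169))/s = 9/(s² + 169)

Final answer: 9/(s² + 169)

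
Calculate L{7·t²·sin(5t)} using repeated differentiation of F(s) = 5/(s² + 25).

F(s) = 5/(s² + 25). F'(s) = -10s/(s² + 25)². F''(s) = -10(25 - 3s²)/(s² + 25)³ = (30s² - 250)/(s² + 25)³. So L{t²·sin(5t)} = (-1)² F''(s) = (30s² - 250)/(s² + 25)³. Then L{7·t²·sin(5t)} = 7·(30s² - 250)/(s² + 25)³ = (210s² - 1750)/(s² + 25)³

Final answer: (210s² - 1750)/(s² + 25)³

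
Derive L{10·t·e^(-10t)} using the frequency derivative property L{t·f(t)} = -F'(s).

L{e^(-10t)} = 1/(s+10). By frequency derivative: L{t·e^(-10t)} = -d/ds[1/(s+10)] = -(-1)/(s+10)² = 1/(s+10)². Then L{10·t·e^(-10t)} = 10·1/(s+10)² = 10/(s+10)²

Final answer: 10/(s+10)²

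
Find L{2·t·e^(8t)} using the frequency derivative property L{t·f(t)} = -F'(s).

L{e^(8t)} = 1/(s-8). By frequency derivative: L{t·e^(8t)} = -d/ds[1/(s-8)] = -(-1)/(s-8)² = 1/(s-8)². Then L{2·t·e^(8t)} = 2·1/(s-8)² = 2/(s-8)²

Final answer: 2/(s-8)²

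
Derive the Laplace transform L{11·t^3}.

L{t^n} = n!/s^(n+1), so L{t^3} = 6/s^4. Then L{11·t^3} = 11·6/s^4 = 66/s^4

Final answer: 66/s^4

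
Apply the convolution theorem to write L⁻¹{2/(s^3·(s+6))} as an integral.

2/(s^3·(s+6)) = (2/s^3)·(1/(s+6)) = L{t^2}·L{e^(-6t)}. So f(t) = t^2*e^(-6t) = ∫₀ᵗ τ^2·e^(-6(t-τ)) dτ

Final answer: ∫₀ᵗ τ^2·e^(-6(t-τ)) dτ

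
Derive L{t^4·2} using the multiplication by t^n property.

L{2} = 2/s. d^1/ds^1[1/s] = -1/s². d^2/ds^2[1/s] = 2/s^3. d^3/ds^3[1/s] = -6/s^4. d^4/ds^4[1/s] = 24/s^5. So L{t^4} = (-1)^{4}·24/s^5 = 24/s^5. Then L{t^4·2} = 2·24/s^5 = 48/s^5

Final answer: 48/s^5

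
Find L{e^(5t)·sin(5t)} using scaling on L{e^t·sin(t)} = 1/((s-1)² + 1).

Scaling with a=5: L{e^(5t)·sin(5t)} = (1/5) · 1/((s/5-1)² + 1). Simplifying: 5/((s-5)² + 25)

Final answer: 5/((s-5)² + 25)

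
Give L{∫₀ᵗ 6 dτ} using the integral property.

L{∫₀ᵗ f(τ)dτ} = F(s)/s with f(t) = 6. F(s) = 6/s, so L{∫₀ᵗ 6 dτ} = (6/s)/s = 6/s². (Check: ∫₀ᵗ 6 dτ = 6t.)

Final answer: 6/s²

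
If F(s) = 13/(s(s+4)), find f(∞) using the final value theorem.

f(∞) = lim_{s→0} s·13/(s(s+4)) = lim_{s→0} 13/(s+4) = 13/4 = 13/4

Final answer: 13/4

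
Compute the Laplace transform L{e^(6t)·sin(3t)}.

L{e^(at)·sin(ωt)} = ω/((s-a)² + ω²), so L{e^(6t)·sin(3t)} = 3/((s-6)² + 9)

Final answer: 3/((s-6)² + 9)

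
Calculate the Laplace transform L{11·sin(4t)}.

L{sin(ωt)} = ω/(s² + ω²), so L{sin(4t)} = 4/(s² + 16). Then L{11·sin(4t)} = 11·4/(s² + 16) = 44/(s² + 16)

Final answer: 44/(s² + 16)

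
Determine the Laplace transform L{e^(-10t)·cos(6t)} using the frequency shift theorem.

Frequency shift: L{e^(at)f(t)} = F(s-a). L{e^(-10t)·cos(6t)} = (s+10)/((s+10)² + 36)

Final answer: (s+10)/((s+10)² + 36)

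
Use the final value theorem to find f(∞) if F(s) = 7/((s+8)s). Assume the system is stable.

f(∞) = lim_{s→0} sF(s) = lim_{s→0} 7/(s+8) = 7/8

Final answer: 7/8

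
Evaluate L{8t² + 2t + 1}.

L{8t² + 2t + 1} = 8·2/s³ + 2/s² + 1/s = 16/s³ + 2/s² + 1/s

Final answer: 16/s³ + 2/s² + 1/s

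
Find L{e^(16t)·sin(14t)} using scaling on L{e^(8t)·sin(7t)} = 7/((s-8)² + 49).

Scaling with a=2: L{e^(16t)·sin(14t)} = (1/2) · 7/((s/2-8)² + 49). Simplifying: 14/((s-16)² + 196)

Final answer: 14/((s-16)² + 196)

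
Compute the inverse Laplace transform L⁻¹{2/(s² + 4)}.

L⁻¹{2/(s² + 4)} = sin(2t)

Final answer: sin(2t)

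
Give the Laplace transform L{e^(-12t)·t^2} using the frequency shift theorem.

L{e^(at)·t^n} = n!/(s-a)^(n+1), so L{e^(-12t)·t^2} = 2/(s+12)^3

Final answer: 2/(s+12)^3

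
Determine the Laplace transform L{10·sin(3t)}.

L{sin(ωt)} = ω/(s² + ω²), so L{sin(3t)} = 3/(s² + 9). Then L{10·sin(3t)} = 10·3/(s² + 9) = 30/(s² + 9)

Final answer: 30/(s² + 9)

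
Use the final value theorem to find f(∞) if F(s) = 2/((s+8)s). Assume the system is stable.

f(∞) = lim_{s→0} sF(s) = lim_{s→0} 2/(s+8) = 1/4

Final answer: 1/4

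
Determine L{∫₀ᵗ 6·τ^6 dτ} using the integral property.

L{∫₀ᵗ f(τ)dτ} = F(s)/s with f(t) = 6t^6. F(s) = 4320/s^7, so L{∫₀ᵗ 6·τ^6 dτ} = (4320/s^7)/s = 4320/s^8. (Check: ∫₀ᵗ 6·τ^6 dτ = 6t^7/7.)

Final answer: 4320/s^8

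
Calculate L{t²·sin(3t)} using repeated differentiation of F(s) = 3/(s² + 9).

F(s) = 3/(s² + 9). F'(s) = -6s/(s² + 9)². F''(s) = -6(9 - 3s²)/(s² + 9)³ = (18s² - 54)/(s² + 9)³. So L{t²·sin(3t)} = (-1)² F''(s) = (18s² - 54)/(s² + 9)³

Final answer: (18s² - 54)/(s² + 9)³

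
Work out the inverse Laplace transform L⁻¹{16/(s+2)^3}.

L⁻¹{n!/(s-a)^(n+1)} = t^n·e^(at) with n=2, a=-2. So L⁻¹{2/(s+2)^3} = t^2·e^(-2t), and L⁻¹{16/(s+2)^3} = (16/2)·t^2·e^(-2t) = 8·t^2·e^(-2t)

Final answer: 8·t^2·e^(-2t)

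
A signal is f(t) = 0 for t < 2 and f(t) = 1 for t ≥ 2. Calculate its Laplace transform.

f(t) = u(t-2). L{u(t-2)} = e^(-2s)/s, so L{f(t)} = e^(-2s)/s

Final answer: e^(-2s)/s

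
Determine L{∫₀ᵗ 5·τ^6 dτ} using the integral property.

L{∫₀ᵗ f(τ)dτ} = F(s)/s with f(t) = 5t^6. F(s) = 3600/s^7, so L{∫₀ᵗ 5·τ^6 dτ} = (3600/s^7)/s = 3600/s^8. (Check: ∫₀ᵗ 5·τ^6 dτ = 5t^7/7.)

Final answer: 3600/s^8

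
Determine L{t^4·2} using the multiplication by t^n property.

L{2} = 2/s. d^1/ds^1[1/s] = -1/s². d^2/ds^2[1/s] = 2/s^3. d^3/ds^3[1/s] = -6/s^4. d^4/ds^4[1/s] = 24/s^5. So L{t^4} = (-1)^{4}·24/s^5 = 24/s^5. Then L{t^4·2} = 2·24/s^5 = 48/s^5

Final answer: 48/s^5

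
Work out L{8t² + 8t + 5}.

L{8t² + 8t + 5} = 8·2/s³ + 8/s² + 5/s = 16/s³ + 8/s² + 5/s

Final answer: 16/s³ + 8/s² + 5/s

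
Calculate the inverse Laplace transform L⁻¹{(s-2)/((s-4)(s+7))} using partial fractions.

Using partial fractions, f(t) = (2e^(4t) + 9e^(-7t))/11

Final answer: (2e^(4t) + 9e^(-7t))/11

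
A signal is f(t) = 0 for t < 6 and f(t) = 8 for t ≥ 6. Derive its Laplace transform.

f(t) = 8·u(t-6). L{u(t-6)} = e^(-6s)/s, so L{f(t)} = 8·e^(-6s)/s

Final answer: 8·e^(-6s)/s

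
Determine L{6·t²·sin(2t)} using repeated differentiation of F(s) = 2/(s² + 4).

F(s) = 2/(s² + 4). F'(s) = -4s/(s² + 4)². F''(s) = -4(4 - 3s²)/(s² + 4)³ = (12s² - 16)/(s² + 4)³. So L{t²·sin(2t)} = (-1)² F''(s) = (12s² - 16)/(s² + 4)³. Then L{6·t²·sin(2t)} = 6·(12s² - 16)/(s² + 4)³ = (72s² - 96)/(s² + 4)³

Final answer: (72s² - 96)/(s² + 4)³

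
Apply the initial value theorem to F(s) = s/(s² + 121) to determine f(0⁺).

f(0⁺) = lim_{s→∞} s·s/(s² + 121) = lim_{s→∞} s²/(s² + 121) = 1

Final answer: 1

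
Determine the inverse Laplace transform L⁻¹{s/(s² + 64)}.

L⁻¹{s/(s² + 64)} = cos(8t)

Final answer: cos(8t)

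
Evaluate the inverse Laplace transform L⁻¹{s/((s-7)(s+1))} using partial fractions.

Using partial fractions, f(t) = (7e^(7t) + e^(-t))/8

Final answer: (7e^(7t) + e^(-t))/8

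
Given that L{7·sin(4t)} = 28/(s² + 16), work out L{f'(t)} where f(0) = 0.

L{f'(t)} = s·F(s) - f(0) = s·28/(s² + 16) - 0 = 28s/(s² + 16)

Final answer: 28s/(s² + 16)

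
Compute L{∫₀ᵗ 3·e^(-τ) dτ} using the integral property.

L{∫₀ᵗ f(τ)dτ} = F(s)/s with F(s) = 3/(s+1), so L{∫₀ᵗ 3·e^(-τ) dτ} = 3/(s(s+1))

Final answer: 3/(s(s+1))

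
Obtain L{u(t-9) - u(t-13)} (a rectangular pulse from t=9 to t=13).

L{u(t-a)} = e^(-as)/s. L{u(t-9) - u(t-13)} = (e^(-9s) - e^(-13s))/s

Final answer: (e^(-9s) - e^(-13s))/s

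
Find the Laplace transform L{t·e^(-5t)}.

L{t^n·e^(at)} = n!/(s-a)^(n+1), so L{t·e^(-5t)} = 1/(s+5)^2

Final answer: 1/(s+5)^2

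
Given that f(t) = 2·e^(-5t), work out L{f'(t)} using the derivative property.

f(0) = 2, F(s) = 2/(s+5). L{f'(t)} = s·F(s) - f(0) = 2s/(s+5) - 2 = (2s - 2(s+5))/(s+5) = -10/(s+5)

Final answer: -10/(s+5)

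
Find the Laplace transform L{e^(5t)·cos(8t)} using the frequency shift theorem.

Frequency shift: L{e^(at)f(t)} = F(s-a). L{e^(5t)·cos(8t)} = (s-5)/((s-5)² + 64)

Final answer: (s-5)/((s-5)² + 64)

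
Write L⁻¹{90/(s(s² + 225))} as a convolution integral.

90/(s(s² + 225)) = (1/s)·(90/(s² + 225)) = L{1}·L{6·sin(15t)}. So f(t) = 1*(6·sin(15t)) = ∫₀ᵗ 6·sin(15τ) dτ

Final answer: ∫₀ᵗ 6·sin(15τ) dτ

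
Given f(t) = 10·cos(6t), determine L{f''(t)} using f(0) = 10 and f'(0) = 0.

F(s) = 10s/(s² + 36). L{f''(t)} = s²F(s) - sf(0) - f'(0) = 10s³/(s² + 36) - 10s = (10s³ - 10s(s² + 36))/(s² + 36) = -360s/(s² + 36)

Final answer: -360s/(s² + 36)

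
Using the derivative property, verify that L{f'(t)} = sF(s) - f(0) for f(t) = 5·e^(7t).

f'(t) = 35e^(7t). Direct: L{f'(t)} = 35/(s-7). Property: s·5/(s-7) - 5 = (5s - 5(s-7))/(s-7) = 35/(s-7). ✓

Final answer: 35/(s-7)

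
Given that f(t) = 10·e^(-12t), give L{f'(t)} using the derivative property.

f(0) = 10, F(s) = 10/(s+12). L{f'(t)} = s·F(s) - f(0) = 10s/(s+12) - 10 = (10s - 10(s+12))/(s+12) = -120/(s+12)

Final answer: -120/(s+12)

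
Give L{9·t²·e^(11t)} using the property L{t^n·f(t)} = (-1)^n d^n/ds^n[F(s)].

L{e^(11t)} = 1/(s-11). d/ds[1/(s-11)] = -1/(s-11)². d²/ds²[1/(s-11)] = 2/(s-11)³. So L{t²·e^(11t)} = (-1)² · 2/(s-11)³ = 2/(s-11)³. Then L{9·t²·e^(11t)} = 9·2/(s-11)³ = 18/(s-11)³

Final answer: 18/(s-11)³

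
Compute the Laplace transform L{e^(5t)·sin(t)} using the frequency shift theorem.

Frequency shift: L{e^(at)f(t)} = F(s-a). L{e^(5t)·sin(t)} = 1/((s-5)² + 1)

Final answer: 1/((s-5)² + 1)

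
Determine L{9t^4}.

L{t^n} = n!/s^(n+1). So L{9t^4} = 9·4!/s^5 = 216/s^5

Final answer: 216/s^5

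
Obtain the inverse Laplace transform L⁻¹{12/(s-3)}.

L⁻¹{1/(s-a)} = e^(at), so L⁻¹{1/(s-3)} = e^(3t), and L⁻¹{12/(s-3)} = 12·e^(3t)

Final answer: 12·e^(3t)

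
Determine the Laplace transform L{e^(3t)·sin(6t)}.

L{e^(at)·sin(ωt)} = ω/((s-a)² + ω²), so L{e^(3t)·sin(6t)} = 6/((s-3)² + 36)

Final answer: 6/((s-3)² + 36)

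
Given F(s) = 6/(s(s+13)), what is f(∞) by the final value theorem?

f(∞) = lim_{s→0} s·6/(s(s+13)) = lim_{s→0} 6/(s+13) = 6/13 = 6/13

Final answer: 6/13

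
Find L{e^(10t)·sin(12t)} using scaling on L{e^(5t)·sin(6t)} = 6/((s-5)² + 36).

Scaling with a=2: L{e^(10t)·sin(12t)} = (1/2) · 6/((s/2-5)² + 36). Simplifying: 12/((s-10)² + 144)

Final answer: 12/((s-10)² + 144)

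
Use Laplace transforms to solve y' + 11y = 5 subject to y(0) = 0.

sY + 11Y = 5/s. Y = 5/(s(s+11)). Partial fractions: Y = 5/11/s - 5/11/(s+11)

Final answer: y(t) = 5/11(1 - e^(-11t))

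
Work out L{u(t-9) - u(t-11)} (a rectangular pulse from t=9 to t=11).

L{u(t-a)} = e^(-as)/s. L{u(t-9) - u(t-11)} = (e^(-9s) - e^(-11s))/s

Final answer: (e^(-9s) - e^(-11s))/s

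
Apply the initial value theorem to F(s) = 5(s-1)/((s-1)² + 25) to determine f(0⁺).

f(0⁺) = lim_{s→∞} sF(s) = lim_{s→∞} 5s(s-1)/((s-1)² + 25) = 5

Final answer: 5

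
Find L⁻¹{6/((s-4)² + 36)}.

Form: b/((s-a)² + b²) → e^(at)sin(bt). With a=4, b=6

Final answer: e^(4t)·sin(6t)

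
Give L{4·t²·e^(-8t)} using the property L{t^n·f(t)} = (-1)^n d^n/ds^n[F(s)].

L{e^(-8t)} = 1/(s+8). d/ds[1/(s+8)] = -1/(s+8)². d²/ds²[1/(s+8)] = 2/(s+8)³. So L{t²·e^(-8t)} = (-1)² · 2/(s+8)³ = 2/(s+8)³. Then L{4·t²·e^(-8t)} = 4·2/(s+8)³ = 8/(s+8)³

Final answer: 8/(s+8)³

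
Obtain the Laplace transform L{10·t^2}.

L{t^n} = n!/s^(n+1), so L{t^2} = 2/s^3. Then L{10·t^2} = 10·2/s^3 = 20/s^3

Final answer: 20/s^3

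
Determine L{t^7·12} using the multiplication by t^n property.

L{12} = 12/s. d^1/ds^1[1/s] = -1/s². d^2/ds^2[1/s] = 2/s^3. d^3/ds^3[1/s] = -6/s^4. d^4/ds^4[1/s] = 24/s^5. d^5/ds^5[1/s] = -120/s^6. d^6/ds^6[1/s] = 720/s^7. d^7/ds^7[1/s] = -5040/s^8. So L{t^7} = (-1)^{7}·-5040/s^8 = 5040/s^8. Then L{t^7·12} = 12·5040/s^8 = 60480/s^8

Final answer: 60480/s^8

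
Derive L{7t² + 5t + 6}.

L{7t² + 5t + 6} = 7·2/s³ + 5/s² + 6/s = 14/s³ + 5/s² + 6/s

Final answer: 14/s³ + 5/s² + 6/s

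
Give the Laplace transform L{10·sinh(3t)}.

L{sinh(ωt)} = ω/(s² - ω²), so L{sinh(3t)} = 3/(s² - 9). Then L{10·sinh(3t)} = 10·3/(s² - 9) = 30/(s² - 9)

Final answer: 30/(s² - 9)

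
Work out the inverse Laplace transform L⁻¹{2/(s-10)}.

L⁻¹{1/(s-a)} = e^(at), so L⁻¹{1/(s-10)} = e^(10t), and L⁻¹{2/(s-10)} = 2·e^(10t)

Final answer: 2·e^(10t)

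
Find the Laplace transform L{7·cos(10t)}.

L{cos(ωt)} = s/(s² + ω²), so L{cos(10t)} = s/(s² + 100). Then L{7·cos(10t)} = 7·s/(s² + 100) = 7s/(s² + 100)

Final answer: 7s/(s² + 100)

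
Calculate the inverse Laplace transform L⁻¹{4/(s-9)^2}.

L⁻¹{n!/(s-a)^(n+1)} = t^n·e^(at) with n=1, a=9. So L⁻¹{1/(s-9)^2} = t·e^(9t), and L⁻¹{4/(s-9)^2} = (4/1)·t·e^(9t) = 4·t·e^(9t)

Final answer: 4·t·e^(9t)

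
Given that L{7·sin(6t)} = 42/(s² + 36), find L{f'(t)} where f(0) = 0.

L{f'(t)} = s·F(s) - f(0) = s·42/(s² + 36) - 0 = 42s/(s² + 36)

Final answer: 42s/(s² + 36)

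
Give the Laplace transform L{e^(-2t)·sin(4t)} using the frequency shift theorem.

Frequency shift: L{e^(at)f(t)} = F(s-a). L{e^(-2t)·sin(4t)} = 4/((s+2)² + 16)

Final answer: 4/((s+2)² + 16)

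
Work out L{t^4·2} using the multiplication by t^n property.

L{2} = 2/s. d^1/ds^1[1/s] = -1/s². d^2/ds^2[1/s] = 2/s^3. d^3/ds^3[1/s] = -6/s^4. d^4/ds^4[1/s] = 24/s^5. So L{t^4} = (-1)^{4}·24/s^5 = 24/s^5. Then L{t^4·2} = 2·24/s^5 = 48/s^5

Final answer: 48/s^5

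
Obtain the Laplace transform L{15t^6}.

L{15t^6} = 15 · L{t^6} = 15 · 720/s^7 = 10800/s^7

Final answer: 10800/s^7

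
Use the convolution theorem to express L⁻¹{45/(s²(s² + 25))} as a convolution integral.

45/(s²(s² + 25)) = (1/s²)·(45/(s² + 25)) = L{t}·L{9·sin(5t)}. So f(t) = t*(9·sin(5t)) = ∫₀ᵗ 9τ·sin(5(t-τ)) dτ

Final answer: ∫₀ᵗ 9τ·sin(5(t-τ)) dτ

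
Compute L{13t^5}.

L{t^n} = n!/s^(n+1). So L{13t^5} = 13·5!/s^6 = 1560/s^6

Final answer: 1560/s^6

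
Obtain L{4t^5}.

L{t^n} = n!/s^(n+1). So L{4t^5} = 4·5!/s^6 = 480/s^6

Final answer: 480/s^6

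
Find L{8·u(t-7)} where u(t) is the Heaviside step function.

L{u(t-a)} = e^(-as)/s. Here a=7, so L{u(t-7)} = e^(-7s)/s, and L{8·u(t-7)} = 8·e^(-7s)/s

Final answer: 8·e^(-7s)/s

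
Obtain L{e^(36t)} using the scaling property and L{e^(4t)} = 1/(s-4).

Using L{f(at)} = (1/a)F(s/a) with a=9 and f(t) = e^(4t): L{e^(36t)} = (1/9) · 1/((s/9)-4) = (1/9) · 9/(s-36) = 1/(s-36)

Final answer: 1/(s-36)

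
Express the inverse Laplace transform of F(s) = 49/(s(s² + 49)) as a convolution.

49/(s(s² + 49)) = (1/s)·(49/(s² + 49)) = L{1}·L{7·sin(7t)}. So f(t) = 1*(7·sin(7t)) = ∫₀ᵗ 7·sin(7τ) dτ

Final answer: ∫₀ᵗ 7·sin(7τ) dτ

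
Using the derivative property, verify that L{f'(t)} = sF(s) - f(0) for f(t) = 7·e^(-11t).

f'(t) = -77e^(-11t). Direct: L{f'(t)} = -77/(s+11). Property: s·7/(s+11) - 7 = (7s - 7(s+11))/(s+11) = -77/(s+11). ✓

Final answer: -77/(s+11)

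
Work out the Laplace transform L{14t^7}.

L{14t^7} = 14 · L{t^7} = 14 · 5040/s^8 = 70560/s^8

Final answer: 70560/s^8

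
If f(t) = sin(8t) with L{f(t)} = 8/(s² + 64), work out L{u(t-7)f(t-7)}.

Time shift theorem: L{u(t-a)f(t-a)} = e^(-as)F(s). Here a=7, F(s) = 8/(s² + 64), so L{u(t-7)f(t-7)} = e^(-7s)·8/(s² + 64)

Final answer: e^(-7s)·8/(s² + 64)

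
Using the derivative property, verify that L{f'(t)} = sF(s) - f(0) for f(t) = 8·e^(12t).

f'(t) = 96e^(12t). Direct: L{f'(t)} = 96/(s-12). Property: s·8/(s-12) - 8 = (8s - 8(s-12))/(s-12) = 96/(s-12). ✓

Final answer: 96/(s-12)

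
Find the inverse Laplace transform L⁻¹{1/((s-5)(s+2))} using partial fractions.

Decompose: A/(s-5) + B/(s+2). A = 1/7, B = -1/7. f(t) = (e^(5t) - e^(-2t))/7

Final answer: (e^(5t) - e^(-2t))/7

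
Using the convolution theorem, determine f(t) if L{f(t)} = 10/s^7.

10/s^7 = (10/s)·(1/s^6) = L{10}·L{t^5/120}. By convolution, f(t) = 10*t^5/120 = ∫₀ᵗ 10·τ^5/120 dτ = 10·t^6/720

Final answer: 10·t^6/720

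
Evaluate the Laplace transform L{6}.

L{6} = 6 · L{1} = 6/s

Final answer: 6/s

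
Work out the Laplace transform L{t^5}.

L{t^n} = n!/s^(n+1), so L{t^5} = 120/s^6

Final answer: 120/s^6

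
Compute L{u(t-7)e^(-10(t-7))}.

u(t-a)f(t-a) with f(t)=e^(-10t). L{e^(-10t)} = 1/(s+10). By time shift: e^(-7s)/(s+10)

Final answer: e^(-7s)/(s+10)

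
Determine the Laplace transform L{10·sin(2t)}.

L{sin(ωt)} = ω/(s² + ω²), so L{sin(2t)} = 2/(s² + 4). Then L{10·sin(2t)} = 10·2/(s² + 4) = 20/(s² + 4)

Final answer: 20/(s² + 4)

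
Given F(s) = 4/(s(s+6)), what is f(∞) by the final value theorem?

f(∞) = lim_{s→0} s·4/(s(s+6)) = lim_{s→0} 4/(s+6) = 4/6 = 2/3

Final answer: 2/3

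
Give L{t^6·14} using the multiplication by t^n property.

L{14} = 14/s. d^1/ds^1[1/s] = -1/s². d^2/ds^2[1/s] = 2/s^3. d^3/ds^3[1/s] = -6/s^4. d^4/ds^4[1/s] = 24/s^5. d^5/ds^5[1/s] = -120/s^6. d^6/ds^6[1/s] = 720/s^7. So L{t^6} = (-1)^{6}·720/s^7 = 720/s^7. Then L{t^6·14} = 14·720/s^7 = 10080/s^7

Final answer: 10080/s^7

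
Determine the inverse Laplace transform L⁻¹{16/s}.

L⁻¹{c/s} = c, so L⁻¹{16/s} = 16

Final answer: 16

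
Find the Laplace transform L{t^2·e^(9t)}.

L{t^n·e^(at)} = n!/(s-a)^(n+1), so L{t^2·e^(9t)} = 2/(s-9)^3

Final answer: 2/(s-9)^3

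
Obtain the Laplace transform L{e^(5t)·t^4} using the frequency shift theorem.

L{e^(at)·t^n} = n!/(s-a)^(n+1), so L{e^(5t)·t^4} = 24/(s-5)^5

Final answer: 24/(s-5)^5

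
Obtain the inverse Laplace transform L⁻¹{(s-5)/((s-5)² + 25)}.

Using frequency shift, L⁻¹{(s-5)/((s-5)² + 25)} = e^(5t)·cos(5t)

Final answer: e^(5t)·cos(5t)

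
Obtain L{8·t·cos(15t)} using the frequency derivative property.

L{cos(15t)} = s/(s² + 225). Derivative: d/ds[s/(s² + 225)] = [(s² + 225) - s·2s]/(s² + 225)² = (225 - s²)/(s² + 225)². So L{t·cos(15t)} = -F'(s) = (s² - 225)/(s² + 225)². Then L{8·t·cos(15t)} = 8·(s² - 225)/(s² + 225)²

Final answer: 8·(s² - 225)/(s² + 225)²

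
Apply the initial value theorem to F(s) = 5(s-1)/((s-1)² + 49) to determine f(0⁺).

f(0⁺) = lim_{s→∞} sF(s) = lim_{s→∞} 5s(s-1)/((s-1)² + 49) = 5

Final answer: 5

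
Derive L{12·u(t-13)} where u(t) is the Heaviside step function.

L{u(t-a)} = e^(-as)/s. Here a=13, so L{u(t-13)} = e^(-13s)/s, and L{12·u(t-13)} = 12·e^(-13s)/s

Final answer: 12·e^(-13s)/s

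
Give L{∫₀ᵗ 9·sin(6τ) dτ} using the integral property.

L{∫₀ᵗ f(τ)dτ} = F(s)/s with F(s) = 54/(s² + 36), so the result is (54/(s² + 36))/s = 54/(s(s² + 36))

Final answer: 54/(s(s² + 36))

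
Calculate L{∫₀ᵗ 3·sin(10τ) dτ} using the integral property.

L{∫₀ᵗ f(τ)dτ} = F(s)/s with F(s) = 30/(s² + 100), so the result is (30/(s² + 100))/s = 30/(s(s² + 100))

Final answer: 30/(s(s² + 100))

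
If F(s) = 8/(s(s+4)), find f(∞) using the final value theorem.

f(∞) = lim_{s→0} s·8/(s(s+4)) = lim_{s→0} 8/(s+4) = 8/4 = 2

Final answer: 2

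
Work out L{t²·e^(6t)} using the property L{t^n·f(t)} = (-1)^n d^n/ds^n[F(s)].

L{e^(6t)} = 1/(s-6). d/ds[1/(s-6)] = -1/(s-6)². d²/ds²[1/(s-6)] = 2/(s-6)³. So L{t²·e^(6t)} = (-1)² · 2/(s-6)³ = 2/(s-6)³

Final answer: 2/(s-6)³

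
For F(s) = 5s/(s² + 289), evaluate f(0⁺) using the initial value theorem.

f(0⁺) = lim_{s→∞} s·5s/(s² + 289) = lim_{s→∞} 5s²/(s² + 289) = 5

Final answer: 5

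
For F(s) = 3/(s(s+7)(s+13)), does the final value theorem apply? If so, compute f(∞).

Poles of sF(s) = 3/((s+7)(s+13)) are at s = -7 and s = -13, both in the left half-plane. Theorem applies. f(∞) = lim_{s→0} sF(s) = 3/(7·13) = 3/91

Final answer: 3/91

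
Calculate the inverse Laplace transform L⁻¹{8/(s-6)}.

L⁻¹{1/(s-a)} = e^(at), so L⁻¹{1/(s-6)} = e^(6t), and L⁻¹{8/(s-6)} = 8·e^(6t)

Final answer: 8·e^(6t)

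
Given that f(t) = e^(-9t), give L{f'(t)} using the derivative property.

f(0) = 1, F(s) = 1/(s+9). L{f'(t)} = s·F(s) - f(0) = s/(s+9) - 1 = (s - (s+9))/(s+9) = -9/(s+9)

Final answer: -9/(s+9)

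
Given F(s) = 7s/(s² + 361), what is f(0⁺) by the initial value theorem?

f(0⁺) = lim_{s→∞} s·7s/(s² + 361) = lim_{s→∞} 7s²/(s² + 361) = 7

Final answer: 7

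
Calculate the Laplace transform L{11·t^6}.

L{t^n} = n!/s^(n+1), so L{t^6} = 720/s^7. Then L{11·t^6} = 11·720/s^7 = 7920/s^7

Final answer: 7920/s^7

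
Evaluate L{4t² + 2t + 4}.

L{4t² + 2t + 4} = 4·2/s³ + 2/s² + 4/s = 8/s³ + 2/s² + 4/s

Final answer: 8/s³ + 2/s² + 4/s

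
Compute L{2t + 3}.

L{2t + 3} = 2·L{t} + 3·L{1} = 2/s² + 3/s

Final answer: 2/s² + 3/s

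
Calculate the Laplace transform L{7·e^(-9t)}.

L{e^(at)} = 1/(s-a), so L{e^(-9t)} = 1/(s+9). Then L{7·e^(-9t)} = 7/(s+9)

Final answer: 7/(s+9)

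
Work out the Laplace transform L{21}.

L{21} = 21 · L{1} = 21/s

Final answer: 21/s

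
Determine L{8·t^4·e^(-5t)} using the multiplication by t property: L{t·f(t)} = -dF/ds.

Using L{t^n·e^(at)} = n!/(s-a)^(n+1), L{t^4·e^(-5t)} = 24/(s+5)^5, so L{8·t^4·e^(-5t)} = 8·24/(s+5)^5 = 192/(s+5)^5

Final answer: 192/(s+5)^5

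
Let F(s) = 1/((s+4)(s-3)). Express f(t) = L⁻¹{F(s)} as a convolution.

1/((s+4)(s-3)) = (1/(s+4))·(1/(s-3)) = L{e^(-4t)}·L{e^(3t)}. So f(t) = e^(-4t)*e^(3t) = ∫₀ᵗ e^(-4τ)·e^(3(t-τ)) dτ

Final answer: ∫₀ᵗ e^(-4τ)·e^(3(t-τ)) dτ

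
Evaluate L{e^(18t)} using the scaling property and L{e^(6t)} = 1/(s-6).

Using L{f(at)} = (1/a)F(s/a) with a=3 and f(t) = e^(6t): L{e^(18t)} = (1/3) · 1/((s/3)-6) = (1/3) · 3/(s-18) = 1/(s-18)

Final answer: 1/(s-18)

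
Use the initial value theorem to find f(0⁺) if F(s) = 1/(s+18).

f(0⁺) = lim_{s→∞} s·1/(s+18) = lim_{s→∞} s/(s+18) = 1

Final answer: 1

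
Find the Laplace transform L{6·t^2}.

L{t^n} = n!/s^(n+1), so L{t^2} = 2/s^3. Then L{6·t^2} = 6·2/s^3 = 12/s^3

Final answer: 12/s^3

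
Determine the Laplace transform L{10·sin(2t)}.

L{sin(ωt)} = ω/(s² + ω²), so L{sin(2t)} = 2/(s² + 4). Then L{10·sin(2t)} = 10·2/(s² + 4) = 20/(s² + 4)

Final answer: 20/(s² + 4)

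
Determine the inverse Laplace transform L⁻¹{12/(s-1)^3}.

L⁻¹{n!/(s-a)^(n+1)} = t^n·e^(at) with n=2, a=1. So L⁻¹{2/(s-1)^3} = t^2·e^t, and L⁻¹{12/(s-1)^3} = (12/2)·t^2·e^t = 6·t^2·e^t

Final answer: 6·t^2·e^t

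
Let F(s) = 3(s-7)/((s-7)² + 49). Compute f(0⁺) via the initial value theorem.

f(0⁺) = lim_{s→∞} sF(s) = lim_{s→∞} 3s(s-7)/((s-7)² + 49) = 3

Final answer: 3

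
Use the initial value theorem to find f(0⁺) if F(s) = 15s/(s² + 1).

f(0⁺) = lim_{s→∞} s·15s/(s² + 1) = lim_{s→∞} 15s²/(s² + 1) = 15

Final answer: 15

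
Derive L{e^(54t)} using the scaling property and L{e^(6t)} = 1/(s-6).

Using L{f(at)} = (1/a)F(s/a) with a=9 and f(t) = e^(6t): L{e^(54t)} = (1/9) · 1/((s/9)-6) = (1/9) · 9/(s-54) = 1/(s-54)

Final answer: 1/(s-54)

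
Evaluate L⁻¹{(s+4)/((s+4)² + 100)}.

Using frequency shift: L⁻¹{(s-a)/((s-a)² + b²)} = e^(at)cos(bt). Here a=-4, b=10

Final answer: e^(-4t)·cos(10t)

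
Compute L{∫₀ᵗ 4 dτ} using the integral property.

L{∫₀ᵗ f(τ)dτ} = F(s)/s with f(t) = 4. F(s) = 4/s, so L{∫₀ᵗ 4 dτ} = (4/s)/s = 4/s². (Check: ∫₀ᵗ 4 dτ = 4t.)

Final answer: 4/s²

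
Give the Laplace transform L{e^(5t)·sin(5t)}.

L{e^(at)·sin(ωt)} = ω/((s-a)² + ω²), so L{e^(5t)·sin(5t)} = 5/((s-5)² + 25)

Final answer: 5/((s-5)² + 25)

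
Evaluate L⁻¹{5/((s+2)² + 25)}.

Form: b/((s-a)² + b²) → e^(at)sin(bt). With a=-2, b=5

Final answer: e^(-2t)·sin(5t)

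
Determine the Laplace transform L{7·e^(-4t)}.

L{e^(at)} = 1/(s-a), so L{e^(-4t)} = 1/(s+4). Then L{7·e^(-4t)} = 7/(s+4)

Final answer: 7/(s+4)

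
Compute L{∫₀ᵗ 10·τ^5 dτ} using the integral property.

L{∫₀ᵗ f(τ)dτ} = F(s)/s with f(t) = 10t^5. F(s) = 1200/s^6, so L{∫₀ᵗ 10·τ^5 dτ} = (1200/s^6)/s = 1200/s^7. (Check: ∫₀ᵗ 10·τ^5 dτ = 10t^6/6.)

Final answer: 1200/s^7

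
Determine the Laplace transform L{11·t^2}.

L{t^n} = n!/s^(n+1), so L{t^2} = 2/s^3. Then L{11·t^2} = 11·2/s^3 = 22/s^3

Final answer: 22/s^3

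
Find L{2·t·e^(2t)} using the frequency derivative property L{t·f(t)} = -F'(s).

L{e^(2t)} = 1/(s-2). By frequency derivative: L{t·e^(2t)} = -d/ds[1/(s-2)] = -(-1)/(s-2)² = 1/(s-2)². Then L{2·t·e^(2t)} = 2·1/(s-2)² = 2/(s-2)²

Final answer: 2/(s-2)²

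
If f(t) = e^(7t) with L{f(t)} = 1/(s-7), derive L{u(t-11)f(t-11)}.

Time shift theorem: L{u(t-a)f(t-a)} = e^(-as)F(s). Here a=11, F(s) = 1/(s-7), so L{u(t-11)f(t-11)} = e^(-11s)·1/(s-7)

Final answer: e^(-11s)·1/(s-7)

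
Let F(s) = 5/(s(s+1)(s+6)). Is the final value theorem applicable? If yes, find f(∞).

Poles of sF(s) = 5/((s+1)(s+6)) are at s = -1 and s = -6, both in the left half-plane. Theorem applies. f(∞) = lim_{s→0} sF(s) = 5/(1·6) = 5/6

Final answer: 5/6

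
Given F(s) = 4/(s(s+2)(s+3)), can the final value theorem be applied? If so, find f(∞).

Poles of sF(s) = 4/((s+2)(s+3)) are at s = -2 and s = -3, both in the left half-plane. Theorem applies. f(∞) = lim_{s→0} sF(s) = 4/(2·3) = 2/3

Final answer: 2/3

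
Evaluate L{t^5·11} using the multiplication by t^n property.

L{11} = 11/s. d^1/ds^1[1/s] = -1/s². d^2/ds^2[1/s] = 2/s^3. d^3/ds^3[1/s] = -6/s^4. d^4/ds^4[1/s] = 24/s^5. d^5/ds^5[1/s] = -120/s^6. So L{t^5} = (-1)^{5}·-120/s^6 = 120/s^6. Then L{t^5·11} = 11·120/s^6 = 1320/s^6

Final answer: 1320/s^6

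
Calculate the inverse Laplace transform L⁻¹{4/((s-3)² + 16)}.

Using frequency shift, L⁻¹{4/((s-3)² + 16)} = e^(3t)·sin(4t)

Final answer: e^(3t)·sin(4t)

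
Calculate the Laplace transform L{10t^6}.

L{10t^6} = 10 · L{t^6} = 10 · 720/s^7 = 7200/s^7

Final answer: 7200/s^7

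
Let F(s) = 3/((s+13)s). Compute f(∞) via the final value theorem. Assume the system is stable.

f(∞) = lim_{s→0} sF(s) = lim_{s→0} 3/(s+13) = 3/13

Final answer: 3/13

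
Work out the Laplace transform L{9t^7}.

L{9t^7} = 9 · L{t^7} = 9 · 5040/s^8 = 45360/s^8

Final answer: 45360/s^8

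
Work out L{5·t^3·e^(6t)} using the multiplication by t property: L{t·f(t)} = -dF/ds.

Using L{t^n·e^(at)} = n!/(s-a)^(n+1), L{t^3·e^(6t)} = 6/(s-6)^4, so L{5·t^3·e^(6t)} = 5·6/(s-6)^4 = 30/(s-6)^4

Final answer: 30/(s-6)^4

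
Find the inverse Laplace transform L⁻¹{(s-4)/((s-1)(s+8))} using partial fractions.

Using partial fractions, f(t) = (-3e^t + 12e^(-8t))/9

Final answer: (-3e^t + 12e^(-8t))/9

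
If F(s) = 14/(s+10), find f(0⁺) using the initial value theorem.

f(0⁺) = lim_{s→∞} s·14/(s+10) = lim_{s→∞} 14s/(s+10) = 14

Final answer: 14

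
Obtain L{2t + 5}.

L{2t + 5} = 2·L{t} + 5·L{1} = 2/s² + 5/s

Final answer: 2/s² + 5/s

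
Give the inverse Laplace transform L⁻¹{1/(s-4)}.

L⁻¹{1/(s-a)} = e^(at), so L⁻¹{1/(s-4)} = e^(4t)

Final answer: e^(4t)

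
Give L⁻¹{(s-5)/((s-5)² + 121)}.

Using frequency shift: L⁻¹{(s-a)/((s-a)² + b²)} = e^(at)cos(bt). Here a=5, b=11

Final answer: e^(5t)·cos(11t)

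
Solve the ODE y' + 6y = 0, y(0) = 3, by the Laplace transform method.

L{y'} + 6L{y} = 0. sY - 3 + 6Y = 0. Y(s+6) = 3. Y = 3/(s+6)

Final answer: y(t) = 3e^(-6t)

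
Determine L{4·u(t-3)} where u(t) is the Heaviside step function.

L{u(t-a)} = e^(-as)/s. Here a=3, so L{u(t-3)} = e^(-3s)/s, and L{4·u(t-3)} = 4·e^(-3s)/s

Final answer: 4·e^(-3s)/s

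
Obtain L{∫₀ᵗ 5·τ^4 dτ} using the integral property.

L{∫₀ᵗ f(τ)dτ} = F(s)/s with f(t) = 5t^4. F(s) = 120/s^5, so L{∫₀ᵗ 5·τ^4 dτ} = (120/s^5)/s = 120/s^6. (Check: ∫₀ᵗ 5·τ^4 dτ = 5t^5/5.)

Final answer: 120/s^6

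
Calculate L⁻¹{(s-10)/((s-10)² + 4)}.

Using frequency shift: L⁻¹{(s-a)/((s-a)² + b²)} = e^(at)cos(bt). Here a=10, b=2

Final answer: e^(10t)·cos(2t)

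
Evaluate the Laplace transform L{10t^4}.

L{10t^4} = 10 · L{t^4} = 10 · 24/s^5 = 240/s^5

Final answer: 240/s^5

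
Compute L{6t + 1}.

L{6t + 1} = 6·L{t} + L{1} = 6/s² + 1/s

Final answer: 6/s² + 1/s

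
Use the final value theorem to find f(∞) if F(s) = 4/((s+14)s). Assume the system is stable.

f(∞) = lim_{s→0} sF(s) = lim_{s→0} 4/(s+14) = 2/7

Final answer: 2/7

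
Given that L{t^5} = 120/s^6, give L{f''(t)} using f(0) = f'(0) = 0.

L{f''(t)} = s²F(s) - sf(0) - f'(0) = s²·120/s^6 - 0 - 0 = 120/s^4

Final answer: 120/s^4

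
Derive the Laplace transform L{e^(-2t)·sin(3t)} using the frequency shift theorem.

Frequency shift: L{e^(at)f(t)} = F(s-a). L{e^(-2t)·sin(3t)} = 3/((s+2)² + 9)

Final answer: 3/((s+2)² + 9)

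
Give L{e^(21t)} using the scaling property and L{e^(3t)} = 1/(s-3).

Using L{f(at)} = (1/a)F(s/a) with a=7 and f(t) = e^(3t): L{e^(21t)} = (1/7) · 1/((s/7)-3) = (1/7) · 7/(s-21) = 1/(s-21)

Final answer: 1/(s-21)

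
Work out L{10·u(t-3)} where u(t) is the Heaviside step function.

L{u(t-a)} = e^(-as)/s. Here a=3, so L{u(t-3)} = e^(-3s)/s, and L{10·u(t-3)} = 10·e^(-3s)/s

Final answer: 10·e^(-3s)/s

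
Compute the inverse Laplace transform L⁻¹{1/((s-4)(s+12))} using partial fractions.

Decompose: A/(s-4) + B/(s+12). A = 1/16, B = -1/16. f(t) = (e^(4t) - e^(-12t))/16

Final answer: (e^(4t) - e^(-12t))/16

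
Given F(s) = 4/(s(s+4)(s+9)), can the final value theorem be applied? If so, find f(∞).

Poles of sF(s) = 4/((s+4)(s+9)) are at s = -4 and s = -9, both in the left half-plane. Theorem applies. f(∞) = lim_{s→0} sF(s) = 4/(4·9) = 1/9

Final answer: 1/9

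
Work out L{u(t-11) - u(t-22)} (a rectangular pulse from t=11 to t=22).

L{u(t-a)} = e^(-as)/s. L{u(t-11) - u(t-22)} = (e^(-11s) - e^(-22s))/s

Final answer: (e^(-11s) - e^(-22s))/s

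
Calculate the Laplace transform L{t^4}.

L{t^n} = n!/s^(n+1), so L{t^4} = 24/s^5

Final answer: 24/s^5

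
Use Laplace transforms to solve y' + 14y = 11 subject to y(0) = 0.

sY + 14Y = 11/s. Y = 11/(s(s+14)). Partial fractions: Y = 11/14/s - 11/14/(s+14)

Final answer: y(t) = 11/14(1 - e^(-14t))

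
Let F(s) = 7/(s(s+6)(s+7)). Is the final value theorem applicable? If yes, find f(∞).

Poles of sF(s) = 7/((s+6)(s+7)) are at s = -6 and s = -7, both in the left half-plane. Theorem applies. f(∞) = lim_{s→0} sF(s) = 7/(6·7) = 1/6

Final answer: 1/6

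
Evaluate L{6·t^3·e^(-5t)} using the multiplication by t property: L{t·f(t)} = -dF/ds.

Using L{t^n·e^(at)} = n!/(s-a)^(n+1), L{t^3·e^(-5t)} = 6/(s+5)^4, so L{6·t^3·e^(-5t)} = 6·6/(s+5)^4 = 36/(s+5)^4

Final answer: 36/(s+5)^4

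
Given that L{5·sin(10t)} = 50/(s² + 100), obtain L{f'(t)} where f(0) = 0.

L{f'(t)} = s·F(s) - f(0) = s·50/(s² + 100) - 0 = 50s/(s² + 100)

Final answer: 50s/(s² + 100)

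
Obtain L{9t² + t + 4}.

L{9t² + t + 4} = 9·2/s³ + 1/s² + 4/s = 18/s³ + 1/s² + 4/s

Final answer: 18/s³ + 1/s² + 4/s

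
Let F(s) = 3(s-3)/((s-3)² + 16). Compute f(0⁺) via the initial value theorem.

f(0⁺) = lim_{s→∞} sF(s) = lim_{s→∞} 3s(s-3)/((s-3)² + 16) = 3

Final answer: 3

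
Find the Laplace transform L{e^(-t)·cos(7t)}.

L{e^(at)·cos(ωt)} = (s-a)/((s-a)² + ω²), so L{e^(-t)·cos(7t)} = (s+1)/((s+1)² + 49)

Final answer: (s+1)/((s+1)² + 49)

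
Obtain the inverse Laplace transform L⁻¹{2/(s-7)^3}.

L⁻¹{n!/(s-a)^(n+1)} = t^n·e^(at), so L⁻¹{2/(s-7)^3} = t^2·e^(7t)

Final answer: t^2·e^(7t)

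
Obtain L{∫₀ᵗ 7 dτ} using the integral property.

L{∫₀ᵗ f(τ)dτ} = F(s)/s with f(t) = 7. F(s) = 7/s, so L{∫₀ᵗ 7 dτ} = (7/s)/s = 7/s². (Check: ∫₀ᵗ 7 dτ = 7t.)

Final answer: 7/s²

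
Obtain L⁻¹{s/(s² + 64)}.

This is the form c·s/(s² + a²) with a = 8. L⁻¹ = cos(8t)

Final answer: cos(8t)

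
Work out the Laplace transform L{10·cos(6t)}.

L{cos(ωt)} = s/(s² + ω²), so L{cos(6t)} = s/(s² + 36). Then L{10·cos(6t)} = 10·s/(s² + 36) = 10s/(s² + 36)

Final answer: 10s/(s² + 36)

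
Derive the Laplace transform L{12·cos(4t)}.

L{cos(ωt)} = s/(s² + ω²), so L{cos(4t)} = s/(s² + 16). Then L{12·cos(4t)} = 12·s/(s² + 16) = 12s/(s² + 16)

Final answer: 12s/(s² + 16)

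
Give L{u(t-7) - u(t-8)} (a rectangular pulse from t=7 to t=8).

L{u(t-a)} = e^(-as)/s. L{u(t-7) - u(t-8)} = (e^(-7s) - e^(-8s))/s

Final answer: (e^(-7s) - e^(-8s))/s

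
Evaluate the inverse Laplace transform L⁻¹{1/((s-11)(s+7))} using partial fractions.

Decompose: A/(s-11) + B/(s+7). A = 1/18, B = -1/18. f(t) = (e^(11t) - e^(-7t))/18

Final answer: (e^(11t) - e^(-7t))/18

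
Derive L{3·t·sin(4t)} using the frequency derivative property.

L{sin(4t)} = 4/(s² + 16). By L{t·f(t)} = -F'(s): -d/ds[4/(s² + 16)] = -(4)·(-2s)/(s² + 16)² = 8s/(s² + 16)². Then L{3·t·sin(4t)} = 3·8s/(s² + 16)² = 24s/(s² + 16)²

Final answer: 24s/(s² + 16)²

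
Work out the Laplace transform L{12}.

L{12} = 12 · L{1} = 12/s

Final answer: 12/s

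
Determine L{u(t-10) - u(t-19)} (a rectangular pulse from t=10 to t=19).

L{u(t-a)} = e^(-as)/s. L{u(t-10) - u(t-19)} = (e^(-10s) - e^(-19s))/s

Final answer: (e^(-10s) - e^(-19s))/s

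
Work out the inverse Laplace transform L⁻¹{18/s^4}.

L⁻¹{n!/s^(n+1)} = t^n with n=3. So L⁻¹{6/s^4} = t^3, and L⁻¹{18/s^4} = (18/6)·t^3 = 3·t^3

Final answer: 3·t^3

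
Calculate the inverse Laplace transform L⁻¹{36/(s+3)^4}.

L⁻¹{n!/(s-a)^(n+1)} = t^n·e^(at) with n=3, a=-3. So L⁻¹{6/(s+3)^4} = t^3·e^(-3t), and L⁻¹{36/(s+3)^4} = (36/6)·t^3·e^(-3t) = 6·t^3·e^(-3t)

Final answer: 6·t^3·e^(-3t)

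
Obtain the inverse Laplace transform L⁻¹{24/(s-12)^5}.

L⁻¹{n!/(s-a)^(n+1)} = t^n·e^(at), so L⁻¹{24/(s-12)^5} = t^4·e^(12t)

Final answer: t^4·e^(12t)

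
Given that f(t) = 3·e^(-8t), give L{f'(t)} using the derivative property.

f(0) = 3, F(s) = 3/(s+8). L{f'(t)} = s·F(s) - f(0) = 3s/(s+8) - 3 = (3s - 3(s+8))/(s+8) = -24/(s+8)

Final answer: -24/(s+8)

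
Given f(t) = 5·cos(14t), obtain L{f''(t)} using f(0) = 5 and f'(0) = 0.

F(s) = 5s/(s² + 196). L{f''(t)} = s²F(s) - sf(0) - f'(0) = 5s³/(s² + 196) - 5s = (5s³ - 5s(s² + 196))/(s² + 196) = -980s/(s² + 196)

Final answer: -980s/(s² + 196)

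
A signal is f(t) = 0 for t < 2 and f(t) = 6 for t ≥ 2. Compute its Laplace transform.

f(t) = 6·u(t-2). L{u(t-2)} = e^(-2s)/s, so L{f(t)} = 6·e^(-2s)/s

Final answer: 6·e^(-2s)/s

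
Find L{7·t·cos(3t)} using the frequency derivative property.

L{cos(3t)} = s/(s² + 9). Derivative: d/ds[s/(s² + 9)] = [(s² + 9) - s·2s]/(s² + 9)² = (9 - s²)/(s² + 9)². So L{t·cos(3t)} = -F'(s) = (s² - 9)/(s² + 9)². Then L{7·t·cos(3t)} = 7·(s² - 9)/(s² + 9)²

Final answer: 7·(s² - 9)/(s² + 9)²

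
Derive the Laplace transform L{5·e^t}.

L{e^(at)} = 1/(s-a), so L{e^t} = 1/(s-1). Then L{5·e^t} = 5/(s-1)

Final answer: 5/(s-1)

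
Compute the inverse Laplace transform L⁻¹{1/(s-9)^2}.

L⁻¹{n!/(s-a)^(n+1)} = t^n·e^(at), so L⁻¹{1/(s-9)^2} = t·e^(9t)

Final answer: t·e^(9t)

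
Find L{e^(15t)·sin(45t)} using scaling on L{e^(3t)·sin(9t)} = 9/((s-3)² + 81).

Scaling with a=5: L{e^(15t)·sin(45t)} = (1/5) · 9/((s/5-3)² + 81). Simplifying: 45/((s-15)² + 2025)

Final answer: 45/((s-15)² + 2025)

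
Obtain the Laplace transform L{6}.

L{6} = 6 · L{1} = 6/s

Final answer: 6/s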